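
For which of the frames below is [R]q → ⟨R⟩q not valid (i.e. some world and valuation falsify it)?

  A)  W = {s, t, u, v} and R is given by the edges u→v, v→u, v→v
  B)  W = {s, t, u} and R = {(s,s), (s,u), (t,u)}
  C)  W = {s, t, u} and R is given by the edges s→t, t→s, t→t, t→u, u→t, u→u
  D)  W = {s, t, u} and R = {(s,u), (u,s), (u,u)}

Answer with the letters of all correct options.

The schema [R]q → ⟨R⟩q is axiom D; it is valid on a frame iff R is serial.
(A) R is not serial (s has no R-successor), so the schema fails here.
(B) R is not serial (u has no R-successor), so the schema fails here.
(C) R is serial (every world has an R-successor), so the schema is valid here.
(D) R is not serial (t has no R-successor), so the schema fails here.

A, B, D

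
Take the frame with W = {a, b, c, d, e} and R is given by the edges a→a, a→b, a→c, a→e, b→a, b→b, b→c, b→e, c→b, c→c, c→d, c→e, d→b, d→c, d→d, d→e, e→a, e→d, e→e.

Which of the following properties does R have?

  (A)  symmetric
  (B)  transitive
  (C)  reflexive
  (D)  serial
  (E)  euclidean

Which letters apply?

C, D

(A) not symmetric: a R c but not c R a.
(B) not transitive: a R c and c R d but not a R d.
(C) reflexive: each world relates to itself.
(D) serial: every world has an R-successor.
(E) not euclidean: a R c and a R a but not c R a.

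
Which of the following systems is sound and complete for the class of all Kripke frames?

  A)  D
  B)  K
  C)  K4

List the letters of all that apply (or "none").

(A) D is determined by the class of serial frames.
(B) K is determined by exactly this class.
(C) K4 is determined by the class of transitive frames.

B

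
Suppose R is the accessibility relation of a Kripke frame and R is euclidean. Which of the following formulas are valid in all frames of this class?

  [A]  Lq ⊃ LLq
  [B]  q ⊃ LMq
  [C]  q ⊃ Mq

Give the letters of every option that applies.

(A) Lq ⊃ LLq is axiom 4, which corresponds to transitivity. Such an R need not be transitive — not valid.
(B) axiom B: valid iff R is symmetric. Such an R need not be symmetric — not valid.
(C) the dual of axiom T: valid iff R is reflexive. Such an R need not be reflexive — not valid.

none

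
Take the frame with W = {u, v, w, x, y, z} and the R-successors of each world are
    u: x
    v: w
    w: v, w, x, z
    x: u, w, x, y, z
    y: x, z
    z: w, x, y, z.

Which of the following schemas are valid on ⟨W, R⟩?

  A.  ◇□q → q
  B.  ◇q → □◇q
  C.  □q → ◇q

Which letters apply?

R is symmetric: every R-edge is matched by its reverse.
R is not euclidean: w R v and w R x but not v R x.
R is serial: every world has an R-successor.
(A) ◇□q → q is the dual of axiom B; it is valid on a frame exactly when R is symmetric. R is symmetric, so valid.
(B) axiom 5: valid iff R is euclidean. R is not euclidean — not valid.
(C) □q → ◇q is axiom D, which corresponds to seriality. R is serial — valid.

A, C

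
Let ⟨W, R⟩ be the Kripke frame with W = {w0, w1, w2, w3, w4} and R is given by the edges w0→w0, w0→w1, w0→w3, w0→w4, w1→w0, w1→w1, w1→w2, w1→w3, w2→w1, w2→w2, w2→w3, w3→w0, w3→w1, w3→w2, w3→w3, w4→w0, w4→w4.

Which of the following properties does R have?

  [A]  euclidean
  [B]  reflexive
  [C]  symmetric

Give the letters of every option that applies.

B, C

(A) not euclidean: w0 R w1 and w0 R w4 but not w1 R w4.
(B) reflexive: each world relates to itself.
(C) symmetric: every R-edge is matched by its reverse.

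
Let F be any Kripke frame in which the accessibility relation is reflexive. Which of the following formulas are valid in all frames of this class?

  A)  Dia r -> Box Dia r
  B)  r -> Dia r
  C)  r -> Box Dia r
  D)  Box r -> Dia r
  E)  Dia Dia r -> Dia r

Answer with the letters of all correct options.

A reflexive relation is serial.
(A) Dia r -> Box Dia r (axiom 5) characterises the euclidean frames. Such an R need not be euclidean — not valid.
(B) r -> Dia r is the dual of axiom T; it is valid on a frame exactly when R is reflexive. Every such R is reflexive, so valid.
(C) r -> Box Dia r is axiom B; it is valid on a frame exactly when R is symmetric. Such an R need not be symmetric, so not valid.
(D) Box r -> Dia r (axiom D) characterises the serial frames. Every such R is serial — valid.
(E) Dia Dia r -> Dia r is the dual of axiom 4, which corresponds to transitivity. Such an R need not be transitive — not valid.

B, D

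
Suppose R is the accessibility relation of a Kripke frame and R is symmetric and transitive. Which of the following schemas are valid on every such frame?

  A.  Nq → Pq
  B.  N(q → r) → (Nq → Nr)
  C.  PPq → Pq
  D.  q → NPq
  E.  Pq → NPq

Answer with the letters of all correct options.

A symmetric transitive relation is euclidean (uRv and uRw give vRu by symmetry, then vRw by transitivity).
(A) Nq → Pq is axiom D, which corresponds to seriality. Such an R need not be serial — not valid.
(B) N(q → r) → (Nq → Nr) is the K axiom; it holds on all frames — valid.
(C) PPq → Pq is the dual of axiom 4, which corresponds to transitivity. Every such R is transitive — valid.
(D) q → NPq (axiom B) characterises the symmetric frames. Every such R is symmetric — valid.
(E) axiom 5: valid iff R is euclidean. Every such R is euclidean — valid.

B, C, D, E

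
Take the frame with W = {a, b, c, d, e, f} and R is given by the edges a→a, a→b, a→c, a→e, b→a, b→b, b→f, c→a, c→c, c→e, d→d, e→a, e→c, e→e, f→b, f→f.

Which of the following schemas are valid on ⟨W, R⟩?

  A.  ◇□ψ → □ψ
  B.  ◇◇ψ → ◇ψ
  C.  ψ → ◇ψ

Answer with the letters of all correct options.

R is reflexive: each world relates to itself.
R is not transitive: a R b and b R f but not a R f.
R is not euclidean: a R b and a R c but not b R c.
(A) the dual of axiom 5: valid iff R is euclidean. R is not euclidean — not valid.
(B) ◇◇ψ → ◇ψ is the dual of axiom 4; it is valid on a frame exactly when R is transitive. R is not transitive, so not valid.
(C) ψ → ◇ψ is the dual of axiom T, which corresponds to reflexivity. R is reflexive — valid.

C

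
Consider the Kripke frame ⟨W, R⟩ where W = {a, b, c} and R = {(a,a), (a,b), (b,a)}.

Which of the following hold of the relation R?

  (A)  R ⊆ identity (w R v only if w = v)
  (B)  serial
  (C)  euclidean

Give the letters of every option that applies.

none

(A) not ⊆ identity: a R b with a ≠ b.
(B) not serial: c has no R-successor.
(C) not euclidean: a R b and a R b but not b R b.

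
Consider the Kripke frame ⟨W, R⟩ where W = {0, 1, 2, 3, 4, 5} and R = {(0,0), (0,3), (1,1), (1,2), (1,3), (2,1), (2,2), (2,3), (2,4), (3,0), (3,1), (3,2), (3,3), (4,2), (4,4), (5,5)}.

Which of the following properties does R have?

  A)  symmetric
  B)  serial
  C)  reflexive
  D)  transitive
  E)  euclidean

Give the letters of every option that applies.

A, B, C

(A) symmetric: every R-edge is matched by its reverse.
(B) serial: every world has an R-successor.
(C) reflexive: each world relates to itself.
(D) not transitive: 0 R 3 and 3 R 1 but not 0 R 1.
(E) not euclidean: 2 R 1 and 2 R 4 but not 1 R 4.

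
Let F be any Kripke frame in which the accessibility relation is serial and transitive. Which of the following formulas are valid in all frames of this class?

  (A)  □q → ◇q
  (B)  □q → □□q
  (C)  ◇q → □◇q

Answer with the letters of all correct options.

A, B

(A) □q → ◇q is axiom D; it is valid on a frame exactly when R is serial. Every such R is serial, so valid.
(B) □q → □□q (axiom 4) characterises the transitive frames. Every such R is transitive — valid.
(C) axiom 5: valid iff R is euclidean. Such an R need not be euclidean — not valid.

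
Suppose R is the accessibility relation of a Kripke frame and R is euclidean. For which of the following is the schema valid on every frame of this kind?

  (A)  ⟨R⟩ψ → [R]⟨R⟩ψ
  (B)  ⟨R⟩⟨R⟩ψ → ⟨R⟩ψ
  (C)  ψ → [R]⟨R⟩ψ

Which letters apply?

(A) ⟨R⟩ψ → [R]⟨R⟩ψ is axiom 5, which corresponds to the euclidean property. Every such R is euclidean — valid.
(B) ⟨R⟩⟨R⟩ψ → ⟨R⟩ψ is the dual of axiom 4; it is valid on a frame exactly when R is transitive. Such an R need not be transitive, so not valid.
(C) ψ → [R]⟨R⟩ψ (axiom B) characterises the symmetric frames. Such an R need not be symmetric — not valid.

A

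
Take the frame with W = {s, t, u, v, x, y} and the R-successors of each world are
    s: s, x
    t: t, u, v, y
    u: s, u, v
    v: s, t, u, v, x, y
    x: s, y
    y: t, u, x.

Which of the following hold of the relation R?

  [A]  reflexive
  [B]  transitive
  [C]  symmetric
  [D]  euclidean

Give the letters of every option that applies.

none

(A) not reflexive: not x R x.
(B) not transitive: s R x and x R y but not s R y.
(C) not symmetric: t R u but not u R t.
(D) not euclidean: t R u and t R t but not u R t.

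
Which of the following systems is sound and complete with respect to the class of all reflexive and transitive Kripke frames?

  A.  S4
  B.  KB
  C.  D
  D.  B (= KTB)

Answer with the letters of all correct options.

(A) S4 is determined by exactly this class.
(B) KB is determined by the class of symmetric frames.
(C) D is determined by the class of serial frames.
(D) B (= KTB) is determined by the class of reflexive and symmetric frames.

A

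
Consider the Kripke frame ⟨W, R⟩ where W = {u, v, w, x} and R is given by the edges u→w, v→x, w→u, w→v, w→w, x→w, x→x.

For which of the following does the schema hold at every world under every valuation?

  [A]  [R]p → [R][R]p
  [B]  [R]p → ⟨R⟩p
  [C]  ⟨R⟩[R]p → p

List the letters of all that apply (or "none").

R is not symmetric: v R x but not x R v.
R is not transitive: u R w and w R u but not u R u.
R is serial: every world has an R-successor.
(A) axiom 4: valid iff R is transitive. R is not transitive — not valid.
(B) [R]p → ⟨R⟩p is axiom D, which corresponds to seriality. R is serial — valid.
(C) ⟨R⟩[R]p → p is the dual of axiom B, which corresponds to symmetry. R is not symmetric — not valid.

B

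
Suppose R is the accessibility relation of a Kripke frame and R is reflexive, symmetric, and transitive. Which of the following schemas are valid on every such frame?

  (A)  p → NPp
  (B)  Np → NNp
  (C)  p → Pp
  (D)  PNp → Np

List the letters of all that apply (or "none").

A, B, C, D

A relation that is reflexive, symmetric, and transitive is also euclidean and serial.
(A) p → NPp is axiom B, which corresponds to symmetry. Every such R is symmetric — valid.
(B) axiom 4: valid iff R is transitive. Every such R is transitive — valid.
(C) the dual of axiom T: valid iff R is reflexive. Every such R is reflexive — valid.
(D) the dual of axiom 5: valid iff R is euclidean. Every such R is euclidean — valid.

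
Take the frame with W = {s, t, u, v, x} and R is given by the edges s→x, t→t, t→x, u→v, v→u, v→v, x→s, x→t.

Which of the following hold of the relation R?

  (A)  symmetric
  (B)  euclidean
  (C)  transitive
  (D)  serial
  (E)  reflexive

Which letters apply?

(A) symmetric: every R-edge is matched by its reverse.
(B) not euclidean: x R s and x R t but not s R t.
(C) not transitive: s R x and x R s but not s R s.
(D) serial: every world has an R-successor.
(E) not reflexive: not s R s.

A, D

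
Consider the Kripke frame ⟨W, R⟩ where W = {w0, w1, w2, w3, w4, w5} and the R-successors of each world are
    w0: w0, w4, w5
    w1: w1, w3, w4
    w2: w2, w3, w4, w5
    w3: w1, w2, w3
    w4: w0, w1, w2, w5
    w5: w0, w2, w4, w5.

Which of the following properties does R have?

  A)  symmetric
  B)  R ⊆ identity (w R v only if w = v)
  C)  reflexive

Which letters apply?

(A) symmetric: every R-edge is matched by its reverse.
(B) not ⊆ identity: w0 R w4 with w0 ≠ w4.
(C) not reflexive: not w4 R w4.

A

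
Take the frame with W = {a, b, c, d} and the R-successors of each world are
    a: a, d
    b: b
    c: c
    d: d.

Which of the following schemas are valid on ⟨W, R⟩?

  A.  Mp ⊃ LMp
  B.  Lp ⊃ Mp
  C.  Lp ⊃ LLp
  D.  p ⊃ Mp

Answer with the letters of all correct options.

B, C, D

R is reflexive: each world relates to itself.
R is transitive: R is closed under composition.
R is not euclidean: a R d and a R a but not d R a.
R is serial: every world has an R-successor.
(A) Mp ⊃ LMp is axiom 5, which corresponds to the euclidean property. R is not euclidean — not valid.
(B) Lp ⊃ Mp is axiom D, which corresponds to seriality. R is serial — valid.
(C) Lp ⊃ LLp (axiom 4) characterises the transitive frames. R is transitive — valid.
(D) p ⊃ Mp (the dual of axiom T) characterises the reflexive frames. R is reflexive — valid.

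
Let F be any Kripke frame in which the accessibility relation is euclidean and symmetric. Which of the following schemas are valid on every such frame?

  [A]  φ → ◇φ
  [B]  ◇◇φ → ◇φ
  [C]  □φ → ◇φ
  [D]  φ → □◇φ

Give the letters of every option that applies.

B, D

A symmetric euclidean relation is transitive (uRv and vRw give vRu by symmetry, then uRw by the euclidean condition, applied at v).
(A) φ → ◇φ is the dual of axiom T; it is valid on a frame exactly when R is reflexive. Such an R need not be reflexive, so not valid.
(B) the dual of axiom 4: valid iff R is transitive. Every such R is transitive — valid.
(C) □φ → ◇φ is axiom D; it is valid on a frame exactly when R is serial. Such an R need not be serial, so not valid.
(D) φ → □◇φ is axiom B, which corresponds to symmetry. Every such R is symmetric — valid.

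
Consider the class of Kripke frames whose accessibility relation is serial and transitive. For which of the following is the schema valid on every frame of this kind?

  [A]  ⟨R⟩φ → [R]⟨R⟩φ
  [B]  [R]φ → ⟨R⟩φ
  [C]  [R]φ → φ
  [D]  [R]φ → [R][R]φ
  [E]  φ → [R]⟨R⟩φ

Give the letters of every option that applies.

B, D

(A) axiom 5: valid iff R is euclidean. Such an R need not be euclidean — not valid.
(B) [R]φ → ⟨R⟩φ is axiom D; it is valid on a frame exactly when R is serial. Every such R is serial, so valid.
(C) [R]φ → φ is axiom T, which corresponds to reflexivity. Such an R need not be reflexive — not valid.
(D) [R]φ → [R][R]φ is axiom 4, which corresponds to transitivity. Every such R is transitive — valid.
(E) axiom B: valid iff R is symmetric. Such an R need not be symmetric — not valid.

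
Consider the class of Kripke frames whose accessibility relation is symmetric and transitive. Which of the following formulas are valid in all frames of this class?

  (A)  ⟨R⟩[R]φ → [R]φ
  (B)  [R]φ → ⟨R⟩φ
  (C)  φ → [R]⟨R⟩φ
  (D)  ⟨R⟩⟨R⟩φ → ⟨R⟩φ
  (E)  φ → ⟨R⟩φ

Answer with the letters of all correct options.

A symmetric transitive relation is euclidean (uRv and uRw give vRu by symmetry, then vRw by transitivity).
(A) ⟨R⟩[R]φ → [R]φ is the dual of axiom 5, which corresponds to the euclidean property. Every such R is euclidean — valid.
(B) [R]φ → ⟨R⟩φ (axiom D) characterises the serial frames. Such an R need not be serial — not valid.
(C) φ → [R]⟨R⟩φ is axiom B, which corresponds to symmetry. Every such R is symmetric — valid.
(D) ⟨R⟩⟨R⟩φ → ⟨R⟩φ is the dual of axiom 4, which corresponds to transitivity. Every such R is transitive — valid.
(E) φ → ⟨R⟩φ is the dual of axiom T; it is valid on a frame exactly when R is reflexive. Such an R need not be reflexive, so not valid.

A, C, D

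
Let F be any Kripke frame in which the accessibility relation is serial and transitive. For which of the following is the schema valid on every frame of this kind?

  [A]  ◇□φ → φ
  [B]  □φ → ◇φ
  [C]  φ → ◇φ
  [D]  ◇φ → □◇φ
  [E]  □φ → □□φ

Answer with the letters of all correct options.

B, E

(A) ◇□φ → φ is the dual of axiom B, which corresponds to symmetry. Such an R need not be symmetric — not valid.
(B) □φ → ◇φ is axiom D, which corresponds to seriality. Every such R is serial — valid.
(C) the dual of axiom T: valid iff R is reflexive. Such an R need not be reflexive — not valid.
(D) axiom 5: valid iff R is euclidean. Such an R need not be euclidean — not valid.
(E) □φ → □□φ is axiom 4; it is valid on a frame exactly when R is transitive. Every such R is transitive, so valid.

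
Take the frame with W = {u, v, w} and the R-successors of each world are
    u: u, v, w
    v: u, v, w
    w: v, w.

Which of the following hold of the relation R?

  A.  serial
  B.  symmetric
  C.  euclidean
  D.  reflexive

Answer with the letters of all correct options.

(A) serial: every world has an R-successor.
(B) not symmetric: u R w but not w R u.
(C) not euclidean: u R w and u R u but not w R u.
(D) reflexive: each world relates to itself.

A, D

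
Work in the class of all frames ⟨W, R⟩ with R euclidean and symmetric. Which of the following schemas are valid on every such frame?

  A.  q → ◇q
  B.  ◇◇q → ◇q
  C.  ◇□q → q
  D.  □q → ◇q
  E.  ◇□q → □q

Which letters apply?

A symmetric euclidean relation is transitive (uRv and vRw give vRu by symmetry, then uRw by the euclidean condition, applied at v).
(A) q → ◇q is the dual of axiom T; it is valid on a frame exactly when R is reflexive. Such an R need not be reflexive, so not valid.
(B) ◇◇q → ◇q is the dual of axiom 4; it is valid on a frame exactly when R is transitive. Every such R is transitive, so valid.
(C) ◇□q → q is the dual of axiom B, which corresponds to symmetry. Every such R is symmetric — valid.
(D) □q → ◇q is axiom D, which corresponds to seriality. Such an R need not be serial — not valid.
(E) ◇□q → □q (the dual of axiom 5) characterises the euclidean frames. Every such R is euclidean — valid.

B, C, E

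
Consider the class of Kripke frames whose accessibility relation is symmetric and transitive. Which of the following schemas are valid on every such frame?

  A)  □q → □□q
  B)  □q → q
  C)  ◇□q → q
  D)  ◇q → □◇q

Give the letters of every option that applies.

A symmetric transitive relation is euclidean (uRv and uRw give vRu by symmetry, then vRw by transitivity).
(A) □q → □□q is axiom 4; it is valid on a frame exactly when R is transitive. Every such R is transitive, so valid.
(B) □q → q (axiom T) characterises the reflexive frames. Such an R need not be reflexive — not valid.
(C) ◇□q → q (the dual of axiom B) characterises the symmetric frames. Every such R is symmetric — valid.
(D) ◇q → □◇q is axiom 5, which corresponds to the euclidean property. Every such R is euclidean — valid.

A, C, D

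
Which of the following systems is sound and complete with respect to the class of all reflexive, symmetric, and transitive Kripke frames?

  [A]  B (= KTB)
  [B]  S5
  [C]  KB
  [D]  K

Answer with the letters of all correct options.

(A) B (= KTB) is determined by the class of reflexive and symmetric frames.
(B) S5 is determined by exactly this class.
(C) KB is determined by the class of symmetric frames.
(D) K is determined by the class of arbitrary frames.

B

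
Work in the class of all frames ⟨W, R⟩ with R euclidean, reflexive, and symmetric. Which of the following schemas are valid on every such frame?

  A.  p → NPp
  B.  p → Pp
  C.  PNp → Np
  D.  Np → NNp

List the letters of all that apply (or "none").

A relation that is euclidean, reflexive, and symmetric is also serial and transitive.
(A) axiom B: valid iff R is symmetric. Every such R is symmetric — valid.
(B) p → Pp is the dual of axiom T, which corresponds to reflexivity. Every such R is reflexive — valid.
(C) PNp → Np is the dual of axiom 5; it is valid on a frame exactly when R is euclidean. Every such R is euclidean, so valid.
(D) Np → NNp (axiom 4) characterises the transitive frames. Every such R is transitive — valid.

A, B, C, D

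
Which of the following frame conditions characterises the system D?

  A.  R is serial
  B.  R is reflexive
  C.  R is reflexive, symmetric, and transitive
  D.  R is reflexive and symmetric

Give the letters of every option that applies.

(A) D is sound and complete for exactly this class.
(B) this class determines T (= KT), not D.
(C) this class determines S5, not D.
(D) this class determines B (= KTB), not D.

A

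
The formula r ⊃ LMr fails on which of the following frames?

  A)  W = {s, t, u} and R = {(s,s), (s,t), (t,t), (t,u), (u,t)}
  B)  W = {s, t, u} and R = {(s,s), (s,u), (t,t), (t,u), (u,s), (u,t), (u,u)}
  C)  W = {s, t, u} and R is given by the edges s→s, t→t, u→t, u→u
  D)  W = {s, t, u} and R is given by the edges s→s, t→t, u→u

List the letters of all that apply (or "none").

The schema r ⊃ LMr is axiom B; it is valid on a frame iff R is symmetric.
(A) R is not symmetric (s R t but not t R s), so the schema fails here.
(B) R is symmetric (every R-edge is matched by its reverse), so the schema is valid here.
(C) R is not symmetric (u R t but not t R u), so the schema fails here.
(D) R is symmetric (every R-edge is matched by its reverse), so the schema is valid here.

A, C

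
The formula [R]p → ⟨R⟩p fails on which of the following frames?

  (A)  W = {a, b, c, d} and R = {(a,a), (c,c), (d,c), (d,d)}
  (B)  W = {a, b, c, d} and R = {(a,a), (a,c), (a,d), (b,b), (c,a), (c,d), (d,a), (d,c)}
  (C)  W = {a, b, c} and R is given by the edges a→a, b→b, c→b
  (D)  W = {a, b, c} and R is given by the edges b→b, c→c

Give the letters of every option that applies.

The schema [R]p → ⟨R⟩p is axiom D; it is valid on a frame iff R is serial.
(A) R is not serial (b has no R-successor), so the schema fails here.
(B) R is serial (every world has an R-successor), so the schema is valid here.
(C) R is serial (every world has an R-successor), so the schema is valid here.
(D) R is not serial (a has no R-successor), so the schema fails here.

A, D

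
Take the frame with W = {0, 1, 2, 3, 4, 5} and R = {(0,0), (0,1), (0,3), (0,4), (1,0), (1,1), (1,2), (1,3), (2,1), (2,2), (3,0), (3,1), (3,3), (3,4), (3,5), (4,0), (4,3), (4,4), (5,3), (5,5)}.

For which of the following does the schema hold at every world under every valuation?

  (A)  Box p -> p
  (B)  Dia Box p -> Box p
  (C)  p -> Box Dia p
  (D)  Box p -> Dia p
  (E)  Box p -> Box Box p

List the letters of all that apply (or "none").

A, C, D

R is reflexive: each world relates to itself.
R is symmetric: every R-edge is matched by its reverse.
R is not transitive: 0 R 1 and 1 R 2 but not 0 R 2.
R is not euclidean: 0 R 1 and 0 R 4 but not 1 R 4.
R is serial: every world has an R-successor.
(A) Box p -> p is axiom T; it is valid on a frame exactly when R is reflexive. R is reflexive, so valid.
(B) Dia Box p -> Box p is the dual of axiom 5; it is valid on a frame exactly when R is euclidean. R is not euclidean, so not valid.
(C) p -> Box Dia p is axiom B; it is valid on a frame exactly when R is symmetric. R is symmetric, so valid.
(D) Box p -> Dia p is axiom D, which corresponds to seriality. R is serial — valid.
(E) axiom 4: valid iff R is transitive. R is not transitive — not valid.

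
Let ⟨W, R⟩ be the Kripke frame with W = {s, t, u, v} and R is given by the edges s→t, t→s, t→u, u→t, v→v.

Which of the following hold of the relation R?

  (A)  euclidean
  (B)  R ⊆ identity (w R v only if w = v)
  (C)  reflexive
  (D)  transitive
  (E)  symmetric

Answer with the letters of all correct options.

(A) not euclidean: t R s and t R u but not s R u.
(B) not ⊆ identity: s R t with s ≠ t.
(C) not reflexive: not s R s.
(D) not transitive: s R t and t R s but not s R s.
(E) symmetric: every R-edge is matched by its reverse.

E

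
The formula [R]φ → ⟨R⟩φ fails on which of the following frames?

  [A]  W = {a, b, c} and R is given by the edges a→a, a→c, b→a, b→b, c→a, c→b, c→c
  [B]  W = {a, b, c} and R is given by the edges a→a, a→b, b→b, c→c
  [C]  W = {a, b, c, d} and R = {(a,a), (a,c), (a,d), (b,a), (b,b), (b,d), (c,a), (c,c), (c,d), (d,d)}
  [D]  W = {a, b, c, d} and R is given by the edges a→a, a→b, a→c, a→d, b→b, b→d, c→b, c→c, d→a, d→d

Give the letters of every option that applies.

The schema [R]φ → ⟨R⟩φ is axiom D; it is valid on a frame iff R is serial.
(A) R is serial (every world has an R-successor), so the schema is valid here.
(B) R is serial (every world has an R-successor), so the schema is valid here.
(C) R is serial (every world has an R-successor), so the schema is valid here.
(D) R is serial (every world has an R-successor), so the schema is valid here.

none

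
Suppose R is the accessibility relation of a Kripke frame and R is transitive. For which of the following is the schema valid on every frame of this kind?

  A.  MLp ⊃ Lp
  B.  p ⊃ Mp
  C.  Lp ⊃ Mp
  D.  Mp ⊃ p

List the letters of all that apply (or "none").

(A) MLp ⊃ Lp (the dual of axiom 5) characterises the euclidean frames. Such an R need not be euclidean — not valid.
(B) the dual of axiom T: valid iff R is reflexive. Such an R need not be reflexive — not valid.
(C) Lp ⊃ Mp is axiom D; it is valid on a frame exactly when R is serial. Such an R need not be serial, so not valid.
(D) Mp ⊃ p (the converse of T) corresponds to R being a subset of the identity. Such an R need not be a subset of the identity, so not valid.

none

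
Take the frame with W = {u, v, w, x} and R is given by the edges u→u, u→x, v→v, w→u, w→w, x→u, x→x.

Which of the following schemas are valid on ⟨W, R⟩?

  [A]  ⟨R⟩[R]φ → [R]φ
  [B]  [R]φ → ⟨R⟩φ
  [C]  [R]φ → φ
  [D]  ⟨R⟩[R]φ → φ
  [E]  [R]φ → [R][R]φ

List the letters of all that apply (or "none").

B, C

R is reflexive: each world relates to itself.
R is not symmetric: w R u but not u R w.
R is not transitive: w R u and u R x but not w R x.
R is not euclidean: w R u and w R w but not u R w.
R is serial: every world has an R-successor.
(A) the dual of axiom 5: valid iff R is euclidean. R is not euclidean — not valid.
(B) [R]φ → ⟨R⟩φ is axiom D; it is valid on a frame exactly when R is serial. R is serial, so valid.
(C) axiom T: valid iff R is reflexive. R is reflexive — valid.
(D) ⟨R⟩[R]φ → φ is the dual of axiom B; it is valid on a frame exactly when R is symmetric. R is not symmetric, so not valid.
(E) [R]φ → [R][R]φ (axiom 4) characterises the transitive frames. R is not transitive — not valid.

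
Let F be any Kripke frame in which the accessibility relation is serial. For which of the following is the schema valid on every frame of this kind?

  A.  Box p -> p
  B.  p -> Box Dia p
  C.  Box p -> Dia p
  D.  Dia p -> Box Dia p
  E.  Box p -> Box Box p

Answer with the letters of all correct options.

C

(A) axiom T: valid iff R is reflexive. Such an R need not be reflexive — not valid.
(B) p -> Box Dia p (axiom B) characterises the symmetric frames. Such an R need not be symmetric — not valid.
(C) Box p -> Dia p (axiom D) characterises the serial frames. Every such R is serial — valid.
(D) Dia p -> Box Dia p is axiom 5; it is valid on a frame exactly when R is euclidean. Such an R need not be euclidean, so not valid.
(E) Box p -> Box Box p is axiom 4; it is valid on a frame exactly when R is transitive. Such an R need not be transitive, so not valid.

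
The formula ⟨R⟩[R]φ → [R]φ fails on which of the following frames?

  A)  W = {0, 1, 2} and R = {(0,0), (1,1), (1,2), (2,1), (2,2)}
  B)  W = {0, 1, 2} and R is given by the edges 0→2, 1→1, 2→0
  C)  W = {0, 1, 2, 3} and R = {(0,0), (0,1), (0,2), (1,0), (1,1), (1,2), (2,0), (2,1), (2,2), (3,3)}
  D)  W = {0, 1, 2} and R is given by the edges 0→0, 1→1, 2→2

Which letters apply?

The schema ⟨R⟩[R]φ → [R]φ is the dual of axiom 5; it is valid on a frame iff R is euclidean.
(A) R is euclidean (any two R-successors of the same world are R-related), so the schema is valid here.
(B) R is not euclidean (0 R 2 and 0 R 2 but not 2 R 2), so the schema fails here.
(C) R is euclidean (any two R-successors of the same world are R-related), so the schema is valid here.
(D) R is euclidean (any two R-successors of the same world are R-related), so the schema is valid here.

B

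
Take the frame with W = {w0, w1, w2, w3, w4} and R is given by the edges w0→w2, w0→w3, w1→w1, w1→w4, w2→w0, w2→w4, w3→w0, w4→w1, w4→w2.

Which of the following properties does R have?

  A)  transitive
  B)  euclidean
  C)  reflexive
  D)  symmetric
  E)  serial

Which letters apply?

D, E

(A) not transitive: w0 R w2 and w2 R w0 but not w0 R w0.
(B) not euclidean: w0 R w2 and w0 R w3 but not w2 R w3.
(C) not reflexive: not w0 R w0.
(D) symmetric: every R-edge is matched by its reverse.
(E) serial: every world has an R-successor.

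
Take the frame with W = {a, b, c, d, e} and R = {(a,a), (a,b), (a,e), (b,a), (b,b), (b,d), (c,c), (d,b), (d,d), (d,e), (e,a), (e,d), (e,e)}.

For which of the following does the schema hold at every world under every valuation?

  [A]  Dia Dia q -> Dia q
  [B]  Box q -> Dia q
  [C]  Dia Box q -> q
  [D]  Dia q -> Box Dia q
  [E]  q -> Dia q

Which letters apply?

R is reflexive: each world relates to itself.
R is symmetric: every R-edge is matched by its reverse.
R is not transitive: a R b and b R d but not a R d.
R is not euclidean: a R b and a R e but not b R e.
R is serial: every world has an R-successor.
(A) Dia Dia q -> Dia q is the dual of axiom 4; it is valid on a frame exactly when R is transitive. R is not transitive, so not valid.
(B) Box q -> Dia q (axiom D) characterises the serial frames. R is serial — valid.
(C) Dia Box q -> q (the dual of axiom B) characterises the symmetric frames. R is symmetric — valid.
(D) Dia q -> Box Dia q (axiom 5) characterises the euclidean frames. R is not euclidean — not valid.
(E) q -> Dia q is the dual of axiom T; it is valid on a frame exactly when R is reflexive. R is reflexive, so valid.

B, C, E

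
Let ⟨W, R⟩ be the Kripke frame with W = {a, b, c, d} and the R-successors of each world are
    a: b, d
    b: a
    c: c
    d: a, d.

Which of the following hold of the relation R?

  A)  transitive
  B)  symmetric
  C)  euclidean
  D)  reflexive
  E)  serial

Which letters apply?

B, E

(A) not transitive: a R b and b R a but not a R a.
(B) symmetric: every R-edge is matched by its reverse.
(C) not euclidean: a R b and a R d but not b R d.
(D) not reflexive: not a R a.
(E) serial: every world has an R-successor.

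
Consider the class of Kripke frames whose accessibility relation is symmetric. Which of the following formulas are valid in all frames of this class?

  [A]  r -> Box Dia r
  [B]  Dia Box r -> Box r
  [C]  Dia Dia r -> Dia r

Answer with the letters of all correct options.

A

(A) r -> Box Dia r (axiom B) characterises the symmetric frames. Every such R is symmetric — valid.
(B) Dia Box r -> Box r is the dual of axiom 5; it is valid on a frame exactly when R is euclidean. Such an R need not be euclidean, so not valid.
(C) the dual of axiom 4: valid iff R is transitive. Such an R need not be transitive — not valid.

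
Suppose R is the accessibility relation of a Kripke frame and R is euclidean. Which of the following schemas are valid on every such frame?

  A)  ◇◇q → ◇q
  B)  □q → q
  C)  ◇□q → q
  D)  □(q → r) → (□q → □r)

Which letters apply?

D

(A) ◇◇q → ◇q is the dual of axiom 4; it is valid on a frame exactly when R is transitive. Such an R need not be transitive, so not valid.
(B) □q → q is axiom T; it is valid on a frame exactly when R is reflexive. Such an R need not be reflexive, so not valid.
(C) ◇□q → q is the dual of axiom B, which corresponds to symmetry. Such an R need not be symmetric — not valid.
(D) □(q → r) → (□q → □r) is axiom K, valid on every Kripke frame — valid.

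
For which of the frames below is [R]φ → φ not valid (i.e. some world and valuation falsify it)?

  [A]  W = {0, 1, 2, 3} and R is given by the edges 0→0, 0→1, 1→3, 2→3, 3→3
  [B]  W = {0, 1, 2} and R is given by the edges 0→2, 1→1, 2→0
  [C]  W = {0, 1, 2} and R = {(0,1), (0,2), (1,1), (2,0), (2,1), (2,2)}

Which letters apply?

A, B, C

The schema [R]φ → φ is axiom T; it is valid on a frame iff R is reflexive.
(A) R is not reflexive (not 1 R 1), so the schema fails here.
(B) R is not reflexive (not 0 R 0), so the schema fails here.
(C) R is not reflexive (not 0 R 0), so the schema fails here.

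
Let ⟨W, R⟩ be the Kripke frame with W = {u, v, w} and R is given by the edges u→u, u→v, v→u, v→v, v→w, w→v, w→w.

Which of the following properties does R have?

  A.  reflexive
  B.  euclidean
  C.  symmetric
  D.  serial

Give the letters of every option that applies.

A, C, D

(A) reflexive: each world relates to itself.
(B) not euclidean: v R u and v R w but not u R w.
(C) symmetric: every R-edge is matched by its reverse.
(D) serial: every world has an R-successor.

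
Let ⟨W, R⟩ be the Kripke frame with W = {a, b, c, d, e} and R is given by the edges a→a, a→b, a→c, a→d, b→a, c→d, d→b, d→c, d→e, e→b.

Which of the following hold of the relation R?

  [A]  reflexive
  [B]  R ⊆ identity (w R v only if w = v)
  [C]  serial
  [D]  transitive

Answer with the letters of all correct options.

C

(A) not reflexive: not b R b.
(B) not ⊆ identity: a R b with a ≠ b.
(C) serial: every world has an R-successor.
(D) not transitive: a R d and d R e but not a R e.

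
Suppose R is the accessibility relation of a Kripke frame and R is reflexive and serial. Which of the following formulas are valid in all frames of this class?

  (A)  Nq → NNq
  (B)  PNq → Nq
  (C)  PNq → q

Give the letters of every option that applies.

(A) Nq → NNq is axiom 4, which corresponds to transitivity. Such an R need not be transitive — not valid.
(B) PNq → Nq (the dual of axiom 5) characterises the euclidean frames. Such an R need not be euclidean — not valid.
(C) the dual of axiom B: valid iff R is symmetric. Such an R need not be symmetric — not valid.

none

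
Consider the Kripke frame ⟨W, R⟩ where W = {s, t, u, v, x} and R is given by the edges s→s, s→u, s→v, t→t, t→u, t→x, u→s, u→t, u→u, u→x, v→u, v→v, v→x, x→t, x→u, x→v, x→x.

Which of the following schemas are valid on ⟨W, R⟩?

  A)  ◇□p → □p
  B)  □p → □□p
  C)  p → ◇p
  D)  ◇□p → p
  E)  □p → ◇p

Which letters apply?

C, E

R is reflexive: each world relates to itself.
R is not symmetric: s R v but not v R s.
R is not transitive: s R u and u R t but not s R t.
R is not euclidean: s R u and s R v but not u R v.
R is serial: every world has an R-successor.
(A) ◇□p → □p is the dual of axiom 5, which corresponds to the euclidean property. R is not euclidean — not valid.
(B) □p → □□p (axiom 4) characterises the transitive frames. R is not transitive — not valid.
(C) the dual of axiom T: valid iff R is reflexive. R is reflexive — valid.
(D) ◇□p → p is the dual of axiom B; it is valid on a frame exactly when R is symmetric. R is not symmetric, so not valid.
(E) axiom D: valid iff R is serial. R is serial — valid.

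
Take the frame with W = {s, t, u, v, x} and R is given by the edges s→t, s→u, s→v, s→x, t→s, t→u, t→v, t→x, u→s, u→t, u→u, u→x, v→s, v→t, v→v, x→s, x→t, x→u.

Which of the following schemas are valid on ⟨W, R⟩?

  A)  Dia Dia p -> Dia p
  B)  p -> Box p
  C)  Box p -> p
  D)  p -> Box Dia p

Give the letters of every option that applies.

D

R is not reflexive: not s R s.
R is symmetric: every R-edge is matched by its reverse.
R is not transitive: s R t and t R s but not s R s.
R is not a subset of the identity: s R t with s ≠ t.
(A) the dual of axiom 4: valid iff R is transitive. R is not transitive — not valid.
(B) p -> Box p is equivalent to ◇p→p; it holds exactly when R ⊆ identity. Here R ⊄ identity — not valid.
(C) axiom T: valid iff R is reflexive. R is not reflexive — not valid.
(D) p -> Box Dia p is axiom B, which corresponds to symmetry. R is symmetric — valid.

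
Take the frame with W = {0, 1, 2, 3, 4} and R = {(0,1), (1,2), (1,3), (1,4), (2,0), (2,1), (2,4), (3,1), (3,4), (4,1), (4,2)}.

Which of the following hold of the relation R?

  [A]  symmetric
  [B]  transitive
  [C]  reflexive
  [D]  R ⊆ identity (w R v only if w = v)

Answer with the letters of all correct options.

(A) not symmetric: 0 R 1 but not 1 R 0.
(B) not transitive: 0 R 1 and 1 R 2 but not 0 R 2.
(C) not reflexive: not 0 R 0.
(D) not ⊆ identity: 0 R 1 with 0 ≠ 1.

none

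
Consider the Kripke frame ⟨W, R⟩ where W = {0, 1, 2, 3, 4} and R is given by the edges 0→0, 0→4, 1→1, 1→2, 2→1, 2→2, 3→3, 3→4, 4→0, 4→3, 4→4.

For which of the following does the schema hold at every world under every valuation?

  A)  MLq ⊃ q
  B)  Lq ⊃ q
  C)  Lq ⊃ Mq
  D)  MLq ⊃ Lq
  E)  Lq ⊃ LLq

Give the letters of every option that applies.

A, B, C

R is reflexive: each world relates to itself.
R is symmetric: every R-edge is matched by its reverse.
R is not transitive: 0 R 4 and 4 R 3 but not 0 R 3.
R is not euclidean: 4 R 0 and 4 R 3 but not 0 R 3.
R is serial: every world has an R-successor.
(A) MLq ⊃ q is the dual of axiom B, which corresponds to symmetry. R is symmetric — valid.
(B) Lq ⊃ q is axiom T, which corresponds to reflexivity. R is reflexive — valid.
(C) Lq ⊃ Mq is axiom D, which corresponds to seriality. R is serial — valid.
(D) MLq ⊃ Lq is the dual of axiom 5; it is valid on a frame exactly when R is euclidean. R is not euclidean, so not valid.
(E) Lq ⊃ LLq is axiom 4, which corresponds to transitivity. R is not transitive — not valid.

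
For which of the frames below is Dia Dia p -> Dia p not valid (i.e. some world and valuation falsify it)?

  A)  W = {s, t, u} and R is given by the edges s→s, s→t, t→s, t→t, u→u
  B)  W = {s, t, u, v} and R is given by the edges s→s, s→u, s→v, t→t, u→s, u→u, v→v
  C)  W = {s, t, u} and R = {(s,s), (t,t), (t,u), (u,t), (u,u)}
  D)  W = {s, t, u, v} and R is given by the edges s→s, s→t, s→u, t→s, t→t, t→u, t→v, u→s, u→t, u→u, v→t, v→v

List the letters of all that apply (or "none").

B, D

The schema Dia Dia p -> Dia p is the dual of axiom 4; it is valid on a frame iff R is transitive.
(A) R is transitive (R is closed under composition), so the schema is valid here.
(B) R is not transitive (u R s and s R v but not u R v), so the schema fails here.
(C) R is transitive (R is closed under composition), so the schema is valid here.
(D) R is not transitive (s R t and t R v but not s R v), so the schema fails here.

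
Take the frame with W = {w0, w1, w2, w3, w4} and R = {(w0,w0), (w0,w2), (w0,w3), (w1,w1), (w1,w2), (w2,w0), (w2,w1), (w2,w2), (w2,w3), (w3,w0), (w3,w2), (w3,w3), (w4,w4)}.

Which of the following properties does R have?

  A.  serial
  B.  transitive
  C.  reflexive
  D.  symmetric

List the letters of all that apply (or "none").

A, C, D

(A) serial: every world has an R-successor.
(B) not transitive: w0 R w2 and w2 R w1 but not w0 R w1.
(C) reflexive: each world relates to itself.
(D) symmetric: every R-edge is matched by its reverse.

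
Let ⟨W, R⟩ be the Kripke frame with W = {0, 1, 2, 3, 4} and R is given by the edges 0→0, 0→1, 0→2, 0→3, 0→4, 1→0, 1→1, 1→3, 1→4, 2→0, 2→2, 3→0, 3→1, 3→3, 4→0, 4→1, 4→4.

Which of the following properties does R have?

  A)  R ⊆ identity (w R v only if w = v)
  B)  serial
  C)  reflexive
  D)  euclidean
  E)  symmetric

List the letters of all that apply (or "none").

B, C, E

(A) not ⊆ identity: 0 R 1 with 0 ≠ 1.
(B) serial: every world has an R-successor.
(C) reflexive: each world relates to itself.
(D) not euclidean: 0 R 1 and 0 R 2 but not 1 R 2.
(E) symmetric: every R-edge is matched by its reverse.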